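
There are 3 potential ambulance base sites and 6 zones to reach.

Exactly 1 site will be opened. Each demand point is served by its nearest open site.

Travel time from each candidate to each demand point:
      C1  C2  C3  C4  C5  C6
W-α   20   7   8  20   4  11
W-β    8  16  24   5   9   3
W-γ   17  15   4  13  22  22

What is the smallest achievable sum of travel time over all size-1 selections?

65

Open {W-β}.
  C1→W-β 8, C2→W-β 16, C3→W-β 24, C4→W-β 5, C5→W-β 9, C6→W-β 3  ⇒ total 65.
Compare {W-α}: total 70.
Compare {W-γ}: total 93.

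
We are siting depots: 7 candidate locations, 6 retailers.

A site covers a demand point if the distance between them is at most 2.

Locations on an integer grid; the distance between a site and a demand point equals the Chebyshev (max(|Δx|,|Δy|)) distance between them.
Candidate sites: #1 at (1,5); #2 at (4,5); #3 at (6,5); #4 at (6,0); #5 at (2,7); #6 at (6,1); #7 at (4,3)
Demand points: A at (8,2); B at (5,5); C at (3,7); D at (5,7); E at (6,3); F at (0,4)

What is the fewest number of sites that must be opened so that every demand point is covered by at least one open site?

3

Coverage sets (demand points within 2 of each site):
  #1: {C, F}
  #2: {B, C, D, E}
  #3: {B, D, E}
  #4: {A}
  #5: {C}
  #6: {A, E}
  #7: {B, E}
No 2 sites suffice: every size-2 union leaves at least one demand point uncovered.
But {#1, #2, #4} covers everything, so the minimum is 3.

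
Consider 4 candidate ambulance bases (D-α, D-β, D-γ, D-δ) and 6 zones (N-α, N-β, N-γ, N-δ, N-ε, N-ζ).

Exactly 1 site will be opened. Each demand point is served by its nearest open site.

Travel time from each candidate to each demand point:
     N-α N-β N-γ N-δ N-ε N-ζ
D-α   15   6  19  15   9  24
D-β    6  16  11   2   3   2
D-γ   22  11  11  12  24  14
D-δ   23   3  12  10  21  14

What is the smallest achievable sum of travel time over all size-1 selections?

40

Open {D-β}.
  N-α→D-β 6, N-β→D-β 16, N-γ→D-β 11, N-δ→D-β 2, N-ε→D-β 3, N-ζ→D-β 2  ⇒ total 40.
Compare {D-δ}: total 83.
Compare {D-α}: total 88.
No size-1 selection does better; minimum is 40.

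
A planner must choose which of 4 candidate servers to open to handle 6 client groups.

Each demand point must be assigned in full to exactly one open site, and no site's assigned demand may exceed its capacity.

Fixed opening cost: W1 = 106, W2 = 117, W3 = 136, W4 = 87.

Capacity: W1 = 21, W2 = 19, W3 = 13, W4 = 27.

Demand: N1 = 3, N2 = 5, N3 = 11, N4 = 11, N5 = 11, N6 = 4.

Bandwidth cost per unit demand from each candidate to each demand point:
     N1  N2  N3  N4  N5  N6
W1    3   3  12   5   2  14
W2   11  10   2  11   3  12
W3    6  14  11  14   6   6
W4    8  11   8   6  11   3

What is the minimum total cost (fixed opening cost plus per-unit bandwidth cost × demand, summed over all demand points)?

405

Open {W1, W4}; cheapest assignment that respects the capacities:
  W1 (cap 21, load 19): N1, N2, N5 — cost 3×3 + 5×3 + 11×2 = 46
  W4 (cap 27, load 26): N3, N4, N6 — cost 11×8 + 11×6 + 4×3 = 166
  Shipping 212, fixed 193 → total 405.
  Any other capacity-feasible assignment to {W1, W4} ships for at least 212.
Compare {W1, W2, W4}: its best feasible assignment gives total 456.
Compare {W2, W4}: its best feasible assignment gives total 486.
Every other set of open sites that can feasibly serve all demand totals ≥ 456 even under its best assignment. Minimum: 405.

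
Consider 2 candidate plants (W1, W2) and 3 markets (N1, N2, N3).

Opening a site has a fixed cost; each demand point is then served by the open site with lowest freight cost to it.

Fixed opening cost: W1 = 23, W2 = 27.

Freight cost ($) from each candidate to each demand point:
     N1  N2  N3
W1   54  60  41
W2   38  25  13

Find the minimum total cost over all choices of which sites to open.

Open {W2}: assign each demand point to its cheapest open site.
  N1→W2 38, N2→W2 25, N3→W2 13
  freight cost 76, fixed 27 → total 103.
Compare {W1, W2}: freight cost 76 + fixed 50 = 126.
Compare {W1}: freight cost 155 + fixed 23 = 178.

103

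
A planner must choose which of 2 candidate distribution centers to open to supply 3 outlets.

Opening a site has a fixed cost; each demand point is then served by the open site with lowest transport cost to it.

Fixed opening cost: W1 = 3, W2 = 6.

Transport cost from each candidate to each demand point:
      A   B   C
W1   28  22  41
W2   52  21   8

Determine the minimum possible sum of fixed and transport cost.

Open {W1, W2}: assign each demand point to its cheapest open site.
  A→W1 28, B→W2 21, C→W2 8
  transport cost 57, fixed 9 → total 66.
Compare {W2}: transport cost 81 + fixed 6 = 87.
Compare {W1}: transport cost 91 + fixed 3 = 94.

66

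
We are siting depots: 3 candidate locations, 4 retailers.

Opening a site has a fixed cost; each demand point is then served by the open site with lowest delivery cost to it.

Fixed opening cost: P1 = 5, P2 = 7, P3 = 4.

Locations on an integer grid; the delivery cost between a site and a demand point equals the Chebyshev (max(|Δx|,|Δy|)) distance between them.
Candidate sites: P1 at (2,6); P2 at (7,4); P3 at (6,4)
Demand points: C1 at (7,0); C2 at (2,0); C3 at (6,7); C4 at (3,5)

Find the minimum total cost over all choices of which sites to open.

Open {P3}: assign each demand point to its cheapest open site.
  C1→P3 4, C2→P3 4, C3→P3 3, C4→P3 3
  delivery cost 14, fixed 4 → total 18.
Compare {P1, P3}: delivery cost 12 + fixed 9 = 21.
Compare {P1}: delivery cost 17 + fixed 5 = 22.
Compare {P2}: delivery cost 16 + fixed 7 = 23.
All other subsets cost ≥ 21. Minimum total cost: 18.

18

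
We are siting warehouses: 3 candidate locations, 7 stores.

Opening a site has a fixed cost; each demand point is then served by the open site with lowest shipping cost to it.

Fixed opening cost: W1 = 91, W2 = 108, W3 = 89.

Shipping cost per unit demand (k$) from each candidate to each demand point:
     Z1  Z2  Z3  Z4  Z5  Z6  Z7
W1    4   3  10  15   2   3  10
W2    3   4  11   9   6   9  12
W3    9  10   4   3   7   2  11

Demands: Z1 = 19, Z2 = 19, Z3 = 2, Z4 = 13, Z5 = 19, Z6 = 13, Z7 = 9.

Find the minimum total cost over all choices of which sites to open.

514

Open {W1, W3}: assign each demand point to its cheapest open site.
  Z1→W1 19×4=76, Z2→W1 19×3=57, Z3→W3 2×4=8, Z4→W3 13×3=39, Z5→W1 19×2=38, Z6→W3 13×2=26, Z7→W1 9×10=90
  shipping cost 334, fixed 180 → total 514.
Compare {W1, W2, W3}: shipping cost 315 + fixed 288 = 603.
Compare {W1}: shipping cost 515 + fixed 91 = 606.
Compare {W2, W3}: shipping cost 419 + fixed 197 = 616.
All other subsets cost ≥ 603. Minimum total cost: 514.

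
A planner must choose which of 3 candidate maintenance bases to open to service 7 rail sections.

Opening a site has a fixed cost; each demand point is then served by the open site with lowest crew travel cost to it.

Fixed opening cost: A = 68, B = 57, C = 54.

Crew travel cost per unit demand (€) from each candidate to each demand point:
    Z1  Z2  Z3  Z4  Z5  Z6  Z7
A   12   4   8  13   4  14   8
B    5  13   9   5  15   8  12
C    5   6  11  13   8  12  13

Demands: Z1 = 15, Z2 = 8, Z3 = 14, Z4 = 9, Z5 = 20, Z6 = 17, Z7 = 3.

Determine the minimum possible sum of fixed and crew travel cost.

Open {A, B}: assign each demand point to its cheapest open site.
  Z1→B 15×5=75, Z2→A 8×4=32, Z3→A 14×8=112, Z4→B 9×5=45, Z5→A 20×4=80, Z6→B 17×8=136, Z7→A 3×8=24
  crew travel cost 504, fixed 125 → total 629.
Compare {A, B, C}: crew travel cost 504 + fixed 179 = 683.
Compare {B, C}: crew travel cost 626 + fixed 111 = 737.
Compare {A, C}: crew travel cost 644 + fixed 122 = 766.
All other subsets cost ≥ 683. Minimum total cost: 629.

629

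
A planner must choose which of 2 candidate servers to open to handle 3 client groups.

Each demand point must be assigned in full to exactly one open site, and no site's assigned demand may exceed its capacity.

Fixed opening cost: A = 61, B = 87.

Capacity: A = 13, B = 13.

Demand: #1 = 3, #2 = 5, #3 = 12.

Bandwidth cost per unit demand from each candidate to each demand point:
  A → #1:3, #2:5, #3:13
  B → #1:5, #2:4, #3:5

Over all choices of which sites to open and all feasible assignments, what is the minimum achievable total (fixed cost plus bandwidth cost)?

242

Open {A, B}; cheapest assignment that respects the capacities:
  A (cap 13, load 8): #1, #2 — cost 3×3 + 5×5 = 34
  B (cap 13, load 12): #3 — cost 12×5 = 60
  Shipping 94, fixed 148 → total 242.
  Any other capacity-feasible assignment to {A, B} ships for at least 94.
Total demand is 20 and no other set of sites has combined capacity ≥ 20, so {A, B} is the only feasible choice of open sites. Minimum: 242.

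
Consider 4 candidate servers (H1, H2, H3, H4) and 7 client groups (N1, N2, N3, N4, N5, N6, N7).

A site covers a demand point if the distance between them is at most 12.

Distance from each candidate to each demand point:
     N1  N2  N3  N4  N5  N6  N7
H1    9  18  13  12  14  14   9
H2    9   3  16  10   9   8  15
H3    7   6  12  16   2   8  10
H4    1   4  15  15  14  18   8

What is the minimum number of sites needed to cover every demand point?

2

Coverage sets (demand points within 12 of each site):
  H1: {N1, N4, N7}
  H2: {N1, N2, N4, N5, N6}
  H3: {N1, N2, N3, N5, N6, N7}
  H4: {N1, N2, N7}
No single site covers all 7 demand points.
But {H1, H3} covers everything, so the minimum is 2.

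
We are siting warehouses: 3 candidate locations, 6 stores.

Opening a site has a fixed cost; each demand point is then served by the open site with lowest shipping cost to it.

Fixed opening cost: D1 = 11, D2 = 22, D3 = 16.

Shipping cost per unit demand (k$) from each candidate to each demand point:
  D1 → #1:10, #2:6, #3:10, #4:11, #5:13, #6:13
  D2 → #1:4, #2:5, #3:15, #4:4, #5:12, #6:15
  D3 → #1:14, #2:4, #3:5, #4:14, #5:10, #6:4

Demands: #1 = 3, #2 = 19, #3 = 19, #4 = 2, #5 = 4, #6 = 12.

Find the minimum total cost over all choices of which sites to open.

317

Open {D2, D3}: assign each demand point to its cheapest open site.
  #1→D2 3×4=12, #2→D3 19×4=76, #3→D3 19×5=95, #4→D2 2×4=8, #5→D3 4×10=40, #6→D3 12×4=48
  shipping cost 279, fixed 38 → total 317.
Compare {D1, D2, D3}: shipping cost 279 + fixed 49 = 328.
Compare {D1, D3}: shipping cost 311 + fixed 27 = 338.
Compare {D3}: shipping cost 329 + fixed 16 = 345.
All other subsets cost ≥ 328. Minimum total cost: 317.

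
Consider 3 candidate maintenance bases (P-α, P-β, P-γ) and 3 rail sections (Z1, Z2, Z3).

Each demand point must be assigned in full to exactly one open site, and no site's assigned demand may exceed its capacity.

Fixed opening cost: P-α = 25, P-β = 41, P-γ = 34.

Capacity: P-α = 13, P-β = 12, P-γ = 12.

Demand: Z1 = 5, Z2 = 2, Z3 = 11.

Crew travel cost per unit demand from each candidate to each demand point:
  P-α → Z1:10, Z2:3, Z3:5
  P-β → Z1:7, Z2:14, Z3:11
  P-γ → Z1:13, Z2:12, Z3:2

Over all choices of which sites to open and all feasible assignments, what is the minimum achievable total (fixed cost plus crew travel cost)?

137

Open {P-α, P-γ}; cheapest assignment that respects the capacities:
  P-α (cap 13, load 7): Z1, Z2 — cost 5×10 + 2×3 = 56
  P-γ (cap 12, load 11): Z3 — cost 11×2 = 22
  Shipping 78, fixed 59 → total 137.
  Any other capacity-feasible assignment to {P-α, P-γ} ships for at least 78.
Compare {P-β, P-γ}: its best feasible assignment gives total 160.
Compare {P-α, P-β}: its best feasible assignment gives total 162.
Every other set of open sites that can feasibly serve all demand totals ≥ 160 even under its best assignment. Minimum: 137.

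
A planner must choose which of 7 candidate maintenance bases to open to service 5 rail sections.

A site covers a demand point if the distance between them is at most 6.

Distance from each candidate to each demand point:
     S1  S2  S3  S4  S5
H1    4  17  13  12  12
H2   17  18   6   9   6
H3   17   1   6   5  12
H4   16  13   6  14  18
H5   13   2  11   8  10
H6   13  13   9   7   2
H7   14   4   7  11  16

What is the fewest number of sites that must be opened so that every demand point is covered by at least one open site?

3

Coverage sets (demand points within 6 of each site):
  H1: {S1}
  H2: {S3, S5}
  H3: {S2, S3, S4}
  H4: {S3}
  H5: {S2}
  H6: {S5}
  H7: {S2}
No 2 sites suffice: every size-2 union leaves at least one demand point uncovered.
But {H1, H2, H3} covers everything, so the minimum is 3.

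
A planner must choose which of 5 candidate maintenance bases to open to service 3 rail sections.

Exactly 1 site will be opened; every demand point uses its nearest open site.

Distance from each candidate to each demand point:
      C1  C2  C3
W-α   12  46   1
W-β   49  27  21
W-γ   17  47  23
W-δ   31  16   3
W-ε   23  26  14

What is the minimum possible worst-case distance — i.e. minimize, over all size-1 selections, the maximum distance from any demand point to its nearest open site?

Open {W-ε}.
  Farthest demand point is C2 at distance 26 (to W-ε); all others are ≤ 26.
With {W-δ} the worst case is 31.
With {W-α} the worst case is 46.
No size-1 selection achieves below 26.

26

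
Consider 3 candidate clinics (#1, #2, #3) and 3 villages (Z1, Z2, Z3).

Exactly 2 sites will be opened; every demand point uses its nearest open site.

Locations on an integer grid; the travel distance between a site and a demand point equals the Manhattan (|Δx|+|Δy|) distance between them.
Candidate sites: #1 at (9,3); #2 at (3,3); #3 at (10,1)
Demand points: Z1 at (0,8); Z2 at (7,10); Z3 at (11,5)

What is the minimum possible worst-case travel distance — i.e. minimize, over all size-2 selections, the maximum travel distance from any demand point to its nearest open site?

9

Open {#1, #2}.
  Farthest demand point is Z2 at travel distance 9 (to #1); all others are ≤ 9.
With {#2, #3} the worst case is 11.
With {#1, #3} the worst case is 14.
No size-2 selection achieves below 9.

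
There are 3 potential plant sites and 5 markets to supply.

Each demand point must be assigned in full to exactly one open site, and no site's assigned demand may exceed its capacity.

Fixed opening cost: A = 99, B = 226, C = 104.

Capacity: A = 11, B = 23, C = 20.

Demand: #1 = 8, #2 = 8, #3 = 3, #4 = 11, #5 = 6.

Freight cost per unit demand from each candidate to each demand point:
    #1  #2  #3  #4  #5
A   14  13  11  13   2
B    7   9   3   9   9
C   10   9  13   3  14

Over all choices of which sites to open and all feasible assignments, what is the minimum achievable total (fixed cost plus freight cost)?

Open {B, C}; cheapest assignment that respects the capacities:
  B (cap 23, load 17): #1, #3, #5 — cost 8×7 + 3×3 + 6×9 = 119
  C (cap 20, load 19): #2, #4 — cost 8×9 + 11×3 = 105
  Shipping 224, fixed 330 → total 554.
  Any other capacity-feasible assignment to {B, C} ships for at least 224.
Compare {A, B, C}: its best feasible assignment gives total 611.
Every other set of open sites that can feasibly serve all demand totals ≥ 611 even under its best assignment. Minimum: 554.

554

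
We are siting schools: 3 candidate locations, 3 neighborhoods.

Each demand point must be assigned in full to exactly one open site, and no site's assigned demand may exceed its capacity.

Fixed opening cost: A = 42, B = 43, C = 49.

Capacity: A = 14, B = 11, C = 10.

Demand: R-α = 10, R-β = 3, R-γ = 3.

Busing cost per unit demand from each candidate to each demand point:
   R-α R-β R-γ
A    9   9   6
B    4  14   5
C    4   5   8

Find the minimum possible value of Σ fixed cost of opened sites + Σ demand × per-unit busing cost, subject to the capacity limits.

170

Open {A, B}; cheapest assignment that respects the capacities:
  A (cap 14, load 6): R-β, R-γ — cost 3×9 + 3×6 = 45
  B (cap 11, load 10): R-α — cost 10×4 = 40
  Shipping 85, fixed 85 → total 170.
  Any other capacity-feasible assignment to {A, B} ships for at least 85.
Compare {B, C}: its best feasible assignment gives total 171.
Compare {A, C}: its best feasible assignment gives total 176.
Every other set of open sites that can feasibly serve all demand totals ≥ 171 even under its best assignment. Minimum: 170.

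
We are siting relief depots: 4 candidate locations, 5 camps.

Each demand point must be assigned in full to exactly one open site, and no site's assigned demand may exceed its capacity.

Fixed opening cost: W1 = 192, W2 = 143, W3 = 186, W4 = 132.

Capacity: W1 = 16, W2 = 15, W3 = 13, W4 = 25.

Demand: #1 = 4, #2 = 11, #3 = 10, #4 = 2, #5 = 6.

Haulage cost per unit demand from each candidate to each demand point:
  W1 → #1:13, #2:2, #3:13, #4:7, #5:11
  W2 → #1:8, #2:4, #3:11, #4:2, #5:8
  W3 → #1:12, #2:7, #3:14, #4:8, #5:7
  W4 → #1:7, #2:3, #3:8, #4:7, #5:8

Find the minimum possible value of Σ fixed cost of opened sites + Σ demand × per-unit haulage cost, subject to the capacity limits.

Open {W2, W4}; cheapest assignment that respects the capacities:
  W2 (cap 15, load 8): #4, #5 — cost 2×2 + 6×8 = 52
  W4 (cap 25, load 25): #1, #2, #3 — cost 4×7 + 11×3 + 10×8 = 141
  Shipping 193, fixed 275 → total 468.
  Any other capacity-feasible assignment to {W2, W4} ships for at least 193.
Compare {W1, W4}: its best feasible assignment gives total 516.
Compare {W3, W4}: its best feasible assignment gives total 517.
Every other set of open sites that can feasibly serve all demand totals ≥ 516 even under its best assignment. Minimum: 468.

468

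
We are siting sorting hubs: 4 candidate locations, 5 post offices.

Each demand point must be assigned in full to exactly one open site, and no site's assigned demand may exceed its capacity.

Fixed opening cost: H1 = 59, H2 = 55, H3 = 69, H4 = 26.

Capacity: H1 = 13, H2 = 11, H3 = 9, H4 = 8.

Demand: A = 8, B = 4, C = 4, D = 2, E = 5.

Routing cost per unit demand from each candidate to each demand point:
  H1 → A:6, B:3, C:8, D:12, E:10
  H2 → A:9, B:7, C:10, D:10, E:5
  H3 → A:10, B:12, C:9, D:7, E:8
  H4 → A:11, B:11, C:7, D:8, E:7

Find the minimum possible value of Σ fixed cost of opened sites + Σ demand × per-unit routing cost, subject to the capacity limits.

259

Open {H1, H2}; cheapest assignment that respects the capacities:
  H1 (cap 13, load 12): A, B — cost 8×6 + 4×3 = 60
  H2 (cap 11, load 11): C, D, E — cost 4×10 + 2×10 + 5×5 = 85
  Shipping 145, fixed 114 → total 259.
  Any other capacity-feasible assignment to {H1, H2} ships for at least 145.
Compare {H1, H2, H4}: its best feasible assignment gives total 269.
Compare {H1, H3, H4}: its best feasible assignment gives total 296.
Every other set of open sites that can feasibly serve all demand totals ≥ 269 even under its best assignment. Minimum: 259.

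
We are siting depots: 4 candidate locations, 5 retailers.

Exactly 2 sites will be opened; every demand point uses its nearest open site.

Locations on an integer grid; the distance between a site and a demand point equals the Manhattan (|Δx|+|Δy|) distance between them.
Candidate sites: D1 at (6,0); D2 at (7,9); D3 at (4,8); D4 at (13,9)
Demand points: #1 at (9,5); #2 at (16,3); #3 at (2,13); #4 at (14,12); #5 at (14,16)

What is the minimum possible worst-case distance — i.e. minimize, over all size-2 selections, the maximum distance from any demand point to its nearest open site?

Open {D2, D4}.
  Farthest demand point is #2 at distance 9 (to D4); all others are ≤ 9.
With {D3, D4} the worst case is 9.
With {D1, D2} the worst case is 14.
No size-2 selection achieves below 9.

9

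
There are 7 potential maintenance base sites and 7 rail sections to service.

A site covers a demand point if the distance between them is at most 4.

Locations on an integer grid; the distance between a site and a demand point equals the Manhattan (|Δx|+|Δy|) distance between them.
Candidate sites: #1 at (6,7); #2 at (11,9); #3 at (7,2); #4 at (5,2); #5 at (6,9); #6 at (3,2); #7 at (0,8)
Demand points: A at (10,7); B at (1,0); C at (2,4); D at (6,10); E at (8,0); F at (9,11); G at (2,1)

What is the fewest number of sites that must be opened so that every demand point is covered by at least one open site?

Coverage sets (demand points within 4 of each site):
  #1: {A, D}
  #2: {A, F}
  #3: {E}
  #4: {G}
  #5: {D}
  #6: {B, C, G}
  #7: {}
No 3 sites suffice: every size-3 union leaves at least one demand point uncovered.
But {#1, #2, #3, #6} covers everything, so the minimum is 4.

4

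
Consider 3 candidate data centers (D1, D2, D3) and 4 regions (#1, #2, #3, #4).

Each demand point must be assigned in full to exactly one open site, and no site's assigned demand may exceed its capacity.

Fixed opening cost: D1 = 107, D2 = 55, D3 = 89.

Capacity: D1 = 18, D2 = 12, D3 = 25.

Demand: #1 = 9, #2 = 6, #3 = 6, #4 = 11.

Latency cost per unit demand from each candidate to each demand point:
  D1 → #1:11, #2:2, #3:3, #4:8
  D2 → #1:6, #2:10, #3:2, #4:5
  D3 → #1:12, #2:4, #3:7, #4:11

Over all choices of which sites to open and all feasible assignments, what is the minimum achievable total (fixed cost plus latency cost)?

373

Open {D2, D3}; cheapest assignment that respects the capacities:
  D2 (cap 12, load 11): #4 — cost 11×5 = 55
  D3 (cap 25, load 21): #1, #2, #3 — cost 9×12 + 6×4 + 6×7 = 174
  Shipping 229, fixed 144 → total 373.
  Any other capacity-feasible assignment to {D2, D3} ships for at least 229.
Compare {D1, D3}: its best feasible assignment gives total 434.
Compare {D1, D2, D3}: its best feasible assignment gives total 435.
Every other set of open sites that can feasibly serve all demand totals ≥ 434 even under its best assignment. Minimum: 373.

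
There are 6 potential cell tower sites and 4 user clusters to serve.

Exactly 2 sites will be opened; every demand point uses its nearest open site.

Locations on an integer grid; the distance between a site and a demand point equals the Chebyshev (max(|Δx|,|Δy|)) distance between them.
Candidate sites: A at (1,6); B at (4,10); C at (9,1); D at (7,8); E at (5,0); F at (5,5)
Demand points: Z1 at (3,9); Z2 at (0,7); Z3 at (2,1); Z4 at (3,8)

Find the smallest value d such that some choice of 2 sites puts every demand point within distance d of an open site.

Open {A, E}.
  Farthest demand point is Z1 at distance 3 (to A); all others are ≤ 3.
With {A, F} the worst case is 4.
With {B, E} the worst case is 4.
No size-2 selection achieves below 3.

3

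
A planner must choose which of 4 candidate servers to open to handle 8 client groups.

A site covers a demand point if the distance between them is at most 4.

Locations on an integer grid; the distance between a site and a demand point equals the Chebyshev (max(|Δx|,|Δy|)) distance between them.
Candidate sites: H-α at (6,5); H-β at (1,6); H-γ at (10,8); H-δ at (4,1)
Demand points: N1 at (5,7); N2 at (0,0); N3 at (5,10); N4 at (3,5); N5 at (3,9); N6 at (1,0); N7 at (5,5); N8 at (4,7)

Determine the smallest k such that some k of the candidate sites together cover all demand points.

2

Coverage sets (demand points within 4 of each site):
  H-α: {N1, N4, N5, N7, N8}
  H-β: {N1, N3, N4, N5, N7, N8}
  H-γ: {}
  H-δ: {N2, N4, N6, N7}
No single site covers all 8 demand points.
But {H-β, H-δ} covers everything, so the minimum is 2.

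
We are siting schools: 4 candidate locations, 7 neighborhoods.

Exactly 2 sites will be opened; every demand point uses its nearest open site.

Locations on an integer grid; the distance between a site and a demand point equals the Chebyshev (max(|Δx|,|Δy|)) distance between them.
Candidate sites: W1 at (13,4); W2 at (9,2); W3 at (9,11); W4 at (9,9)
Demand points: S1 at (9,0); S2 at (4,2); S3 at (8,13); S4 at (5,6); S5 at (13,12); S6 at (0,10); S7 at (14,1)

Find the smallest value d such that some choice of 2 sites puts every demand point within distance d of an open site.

Open {W1, W2}.
  Farthest demand point is S3 at distance 9 (to W1); all others are ≤ 9.
With {W1, W3} the worst case is 9.
With {W1, W4} the worst case is 9.
No size-2 selection achieves below 9.

9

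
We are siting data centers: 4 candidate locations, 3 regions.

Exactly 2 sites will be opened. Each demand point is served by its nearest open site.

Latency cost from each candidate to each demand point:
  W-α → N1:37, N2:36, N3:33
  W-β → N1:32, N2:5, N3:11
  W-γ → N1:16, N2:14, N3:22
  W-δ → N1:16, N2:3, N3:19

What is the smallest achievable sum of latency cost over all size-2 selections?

Open {W-β, W-δ}.
  N1→W-δ 16, N2→W-δ 3, N3→W-β 11  ⇒ total 30.
Compare {W-β, W-γ}: total 32.
Compare {W-α, W-δ}: total 38.
No size-2 selection does better; minimum is 30.

30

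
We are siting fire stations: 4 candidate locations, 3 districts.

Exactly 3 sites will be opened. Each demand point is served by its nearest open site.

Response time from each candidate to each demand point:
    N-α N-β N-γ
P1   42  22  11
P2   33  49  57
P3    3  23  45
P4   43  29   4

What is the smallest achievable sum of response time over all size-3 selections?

Open {P1, P3, P4}.
  N-α→P3 3, N-β→P1 22, N-γ→P4 4  ⇒ total 29.
Compare {P2, P3, P4}: total 30.
Compare {P1, P2, P3}: total 36.
No size-3 selection does better; minimum is 29.

29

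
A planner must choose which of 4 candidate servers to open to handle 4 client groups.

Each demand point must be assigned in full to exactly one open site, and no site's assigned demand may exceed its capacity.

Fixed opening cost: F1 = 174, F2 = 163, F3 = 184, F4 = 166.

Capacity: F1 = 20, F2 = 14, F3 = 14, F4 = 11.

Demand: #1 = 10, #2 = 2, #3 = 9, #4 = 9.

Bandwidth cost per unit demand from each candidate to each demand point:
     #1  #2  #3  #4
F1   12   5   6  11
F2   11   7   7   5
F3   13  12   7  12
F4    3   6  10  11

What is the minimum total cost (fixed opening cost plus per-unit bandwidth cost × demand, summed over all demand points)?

533

Open {F1, F4}; cheapest assignment that respects the capacities:
  F1 (cap 20, load 20): #2, #3, #4 — cost 2×5 + 9×6 + 9×11 = 163
  F4 (cap 11, load 10): #1 — cost 10×3 = 30
  Shipping 193, fixed 340 → total 533.
  Any other capacity-feasible assignment to {F1, F4} ships for at least 193.
Compare {F1, F2}: its best feasible assignment gives total 570.
Compare {F1, F2, F4}: its best feasible assignment gives total 642.
Every other set of open sites that can feasibly serve all demand totals ≥ 570 even under its best assignment. Minimum: 533.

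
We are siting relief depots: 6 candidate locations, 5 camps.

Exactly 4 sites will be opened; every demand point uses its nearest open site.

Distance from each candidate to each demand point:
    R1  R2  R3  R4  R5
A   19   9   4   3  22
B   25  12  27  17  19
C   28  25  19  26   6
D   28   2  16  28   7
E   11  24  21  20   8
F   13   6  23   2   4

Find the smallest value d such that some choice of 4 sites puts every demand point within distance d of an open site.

Open {A, B, C, E}.
  Farthest demand point is R1 at distance 11 (to E); all others are ≤ 11.
With {A, B, D, E} the worst case is 11.
With {A, B, E, F} the worst case is 11.
No size-4 selection achieves below 11.

11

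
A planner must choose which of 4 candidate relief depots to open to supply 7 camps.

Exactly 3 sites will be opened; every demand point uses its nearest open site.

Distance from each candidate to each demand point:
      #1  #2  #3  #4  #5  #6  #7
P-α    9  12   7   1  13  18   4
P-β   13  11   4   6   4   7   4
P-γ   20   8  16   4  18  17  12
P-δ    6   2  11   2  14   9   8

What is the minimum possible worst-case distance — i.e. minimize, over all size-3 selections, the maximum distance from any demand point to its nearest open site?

7

Open {P-α, P-β, P-δ}.
  Farthest demand point is #6 at distance 7 (to P-β); all others are ≤ 7.
With {P-β, P-γ, P-δ} the worst case is 7.
With {P-α, P-β, P-γ} the worst case is 9.
No size-3 selection achieves below 7.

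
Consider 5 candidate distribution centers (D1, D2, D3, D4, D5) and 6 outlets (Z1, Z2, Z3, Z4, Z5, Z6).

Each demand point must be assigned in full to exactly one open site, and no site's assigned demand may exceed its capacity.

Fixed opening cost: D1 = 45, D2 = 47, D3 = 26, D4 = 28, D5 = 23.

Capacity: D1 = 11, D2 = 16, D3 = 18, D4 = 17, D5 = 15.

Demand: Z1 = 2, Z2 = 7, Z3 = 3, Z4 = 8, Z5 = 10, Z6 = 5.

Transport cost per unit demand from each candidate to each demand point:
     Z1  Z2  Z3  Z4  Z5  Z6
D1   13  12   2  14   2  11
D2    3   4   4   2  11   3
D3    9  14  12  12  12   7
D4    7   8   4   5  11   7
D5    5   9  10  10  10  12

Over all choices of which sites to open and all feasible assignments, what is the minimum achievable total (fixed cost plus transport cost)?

241

Open {D1, D2, D4}; cheapest assignment that respects the capacities:
  D1 (cap 11, load 10): Z5 — cost 10×2 = 20
  D2 (cap 16, load 14): Z1, Z2, Z6 — cost 2×3 + 7×4 + 5×3 = 49
  D4 (cap 17, load 11): Z3, Z4 — cost 3×4 + 8×5 = 52
  Shipping 121, fixed 120 → total 241.
  Any other capacity-feasible assignment to {D1, D2, D4} ships for at least 121.
Compare {D1, D2, D5}: its best feasible assignment gives total 251.
Compare {D1, D2, D4, D5}: its best feasible assignment gives total 264.
Every other set of open sites that can feasibly serve all demand totals ≥ 251 even under its best assignment. Minimum: 241.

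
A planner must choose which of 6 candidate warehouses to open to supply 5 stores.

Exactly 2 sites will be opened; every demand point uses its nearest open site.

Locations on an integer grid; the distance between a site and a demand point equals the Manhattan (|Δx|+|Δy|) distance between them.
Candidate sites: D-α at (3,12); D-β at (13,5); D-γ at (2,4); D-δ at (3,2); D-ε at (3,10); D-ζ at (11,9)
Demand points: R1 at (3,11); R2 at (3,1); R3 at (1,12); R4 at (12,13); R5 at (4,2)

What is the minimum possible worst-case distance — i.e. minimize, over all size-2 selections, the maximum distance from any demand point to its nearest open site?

Open {D-β, D-γ}.
  Farthest demand point is R3 at distance 9 (to D-γ); all others are ≤ 9.
With {D-β, D-ε} the worst case is 9.
With {D-γ, D-ζ} the worst case is 9.
No size-2 selection achieves below 9.

9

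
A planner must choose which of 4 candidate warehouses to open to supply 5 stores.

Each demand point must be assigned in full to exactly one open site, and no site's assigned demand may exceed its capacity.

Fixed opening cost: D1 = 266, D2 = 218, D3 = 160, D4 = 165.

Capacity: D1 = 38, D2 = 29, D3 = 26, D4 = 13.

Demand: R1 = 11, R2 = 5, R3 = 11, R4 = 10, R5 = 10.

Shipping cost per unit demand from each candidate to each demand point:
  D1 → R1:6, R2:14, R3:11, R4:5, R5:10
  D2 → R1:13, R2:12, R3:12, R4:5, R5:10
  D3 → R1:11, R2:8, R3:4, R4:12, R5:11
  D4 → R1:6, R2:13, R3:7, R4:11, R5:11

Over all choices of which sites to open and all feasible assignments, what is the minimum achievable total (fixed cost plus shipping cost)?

Open {D1, D3}; cheapest assignment that respects the capacities:
  D1 (cap 38, load 31): R1, R4, R5 — cost 11×6 + 10×5 + 10×10 = 216
  D3 (cap 26, load 16): R2, R3 — cost 5×8 + 11×4 = 84
  Shipping 300, fixed 426 → total 726.
  Any other capacity-feasible assignment to {D1, D3} ships for at least 300.
Compare {D2, D3}: its best feasible assignment gives total 753.
Compare {D1, D4}: its best feasible assignment gives total 794.
Every other set of open sites that can feasibly serve all demand totals ≥ 753 even under its best assignment. Minimum: 726.

726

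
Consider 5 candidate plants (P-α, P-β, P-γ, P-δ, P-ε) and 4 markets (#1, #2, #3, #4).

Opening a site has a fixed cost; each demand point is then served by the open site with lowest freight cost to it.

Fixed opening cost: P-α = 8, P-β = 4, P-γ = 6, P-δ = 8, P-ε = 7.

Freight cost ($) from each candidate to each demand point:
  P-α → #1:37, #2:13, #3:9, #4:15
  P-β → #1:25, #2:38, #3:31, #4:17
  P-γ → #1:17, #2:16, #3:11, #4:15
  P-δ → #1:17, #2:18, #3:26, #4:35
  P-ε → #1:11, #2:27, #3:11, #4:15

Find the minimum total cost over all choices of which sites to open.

63

Open {P-α, P-ε}: assign each demand point to its cheapest open site.
  #1→P-ε 11, #2→P-α 13, #3→P-α 9, #4→P-α 15
  freight cost 48, fixed 15 → total 63.
Compare {P-γ}: freight cost 59 + fixed 6 = 65.
Compare {P-γ, P-ε}: freight cost 53 + fixed 13 = 66.
Compare {P-α, P-β, P-ε}: freight cost 48 + fixed 19 = 67.
All other subsets cost ≥ 65. Minimum total cost: 63.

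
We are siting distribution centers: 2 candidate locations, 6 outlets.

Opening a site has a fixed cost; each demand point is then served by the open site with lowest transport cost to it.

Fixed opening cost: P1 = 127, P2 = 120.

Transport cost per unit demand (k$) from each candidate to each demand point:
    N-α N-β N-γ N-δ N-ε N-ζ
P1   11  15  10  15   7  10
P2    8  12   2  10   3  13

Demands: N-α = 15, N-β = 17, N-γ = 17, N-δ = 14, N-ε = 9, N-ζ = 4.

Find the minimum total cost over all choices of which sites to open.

697

Open {P2}: assign each demand point to its cheapest open site.
  N-α→P2 15×8=120, N-β→P2 17×12=204, N-γ→P2 17×2=34, N-δ→P2 14×10=140, N-ε→P2 9×3=27, N-ζ→P2 4×13=52
  transport cost 577, fixed 120 → total 697.
Compare {P1, P2}: transport cost 565 + fixed 247 = 812.
Compare {P1}: transport cost 903 + fixed 127 = 1030.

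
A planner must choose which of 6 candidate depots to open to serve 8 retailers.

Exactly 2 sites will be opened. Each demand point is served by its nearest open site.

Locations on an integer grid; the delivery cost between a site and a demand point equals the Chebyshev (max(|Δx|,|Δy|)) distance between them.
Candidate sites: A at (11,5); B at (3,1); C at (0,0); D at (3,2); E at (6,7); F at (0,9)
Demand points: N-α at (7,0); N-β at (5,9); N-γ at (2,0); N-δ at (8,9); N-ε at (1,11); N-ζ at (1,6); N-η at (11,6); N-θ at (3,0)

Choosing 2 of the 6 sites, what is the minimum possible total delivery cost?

Open {B, E}.
  N-α→B 4, N-β→E 2, N-γ→B 1, N-δ→E 2, N-ε→E 5, N-ζ→B 5, N-η→E 5, N-θ→B 1  ⇒ total 25.
Compare {D, E}: total 26.
Compare {C, E}: total 31.
No size-2 selection does better; minimum is 25.

25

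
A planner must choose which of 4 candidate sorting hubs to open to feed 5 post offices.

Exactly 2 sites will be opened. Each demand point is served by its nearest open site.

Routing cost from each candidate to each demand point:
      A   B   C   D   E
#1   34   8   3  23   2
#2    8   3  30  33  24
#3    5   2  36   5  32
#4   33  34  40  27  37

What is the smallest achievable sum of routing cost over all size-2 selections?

17

Open {#1, #3}.
  A→#3 5, B→#3 2, C→#1 3, D→#3 5, E→#1 2  ⇒ total 17.
Compare {#1, #2}: total 39.
Compare {#2, #3}: total 66.
No size-2 selection does better; minimum is 17.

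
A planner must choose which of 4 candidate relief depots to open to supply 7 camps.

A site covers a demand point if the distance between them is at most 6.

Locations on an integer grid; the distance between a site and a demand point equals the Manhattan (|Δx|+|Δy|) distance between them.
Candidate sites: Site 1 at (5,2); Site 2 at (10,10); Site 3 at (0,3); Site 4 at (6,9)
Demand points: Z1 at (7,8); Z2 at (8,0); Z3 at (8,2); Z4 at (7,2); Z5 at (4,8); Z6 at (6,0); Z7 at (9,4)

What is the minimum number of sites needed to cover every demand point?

2

Coverage sets (demand points within 6 of each site):
  Site 1: {Z2, Z3, Z4, Z6, Z7}
  Site 2: {Z1}
  Site 3: {}
  Site 4: {Z1, Z5}
No single site covers all 7 demand points.
But {Site 1, Site 4} covers everything, so the minimum is 2.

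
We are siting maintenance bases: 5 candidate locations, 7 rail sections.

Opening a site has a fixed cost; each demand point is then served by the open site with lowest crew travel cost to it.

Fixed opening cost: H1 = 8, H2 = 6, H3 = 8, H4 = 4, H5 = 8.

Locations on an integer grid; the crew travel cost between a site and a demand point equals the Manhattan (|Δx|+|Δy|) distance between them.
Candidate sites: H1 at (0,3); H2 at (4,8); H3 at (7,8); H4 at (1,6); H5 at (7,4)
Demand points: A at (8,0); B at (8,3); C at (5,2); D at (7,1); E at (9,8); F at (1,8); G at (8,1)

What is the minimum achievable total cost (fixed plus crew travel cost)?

38

Open {H4, H5}: assign each demand point to its cheapest open site.
  A→H5 5, B→H5 2, C→H5 4, D→H5 3, E→H5 6, F→H4 2, G→H5 4
  crew travel cost 26, fixed 12 → total 38.
Compare {H2, H5}: crew travel cost 26 + fixed 14 = 40.
Compare {H5}: crew travel cost 34 + fixed 8 = 42.
Compare {H3, H5}: crew travel cost 26 + fixed 16 = 42.
All other subsets cost ≥ 40. Minimum total cost: 38.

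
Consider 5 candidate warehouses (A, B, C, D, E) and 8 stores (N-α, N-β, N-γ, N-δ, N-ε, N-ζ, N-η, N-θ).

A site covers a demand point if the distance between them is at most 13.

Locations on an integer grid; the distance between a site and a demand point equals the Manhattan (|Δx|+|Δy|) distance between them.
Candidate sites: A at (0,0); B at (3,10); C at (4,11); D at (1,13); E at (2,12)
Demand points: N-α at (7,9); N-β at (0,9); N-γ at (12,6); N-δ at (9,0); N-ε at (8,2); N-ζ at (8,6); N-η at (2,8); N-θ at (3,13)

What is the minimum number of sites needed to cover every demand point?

2

Coverage sets (demand points within 13 of each site):
  A: {N-β, N-δ, N-ε, N-η}
  B: {N-α, N-β, N-γ, N-ε, N-ζ, N-η, N-θ}
  C: {N-α, N-β, N-γ, N-ε, N-ζ, N-η, N-θ}
  D: {N-α, N-β, N-η, N-θ}
  E: {N-α, N-β, N-ζ, N-η, N-θ}
No single site covers all 8 demand points.
But {A, B} covers everything, so the minimum is 2.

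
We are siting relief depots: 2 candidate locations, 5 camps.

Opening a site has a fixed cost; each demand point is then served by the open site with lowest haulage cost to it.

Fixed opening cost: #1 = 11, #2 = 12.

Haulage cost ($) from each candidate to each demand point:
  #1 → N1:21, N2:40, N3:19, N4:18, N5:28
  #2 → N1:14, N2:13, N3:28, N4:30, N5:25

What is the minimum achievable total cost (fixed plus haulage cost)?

112

Open {#1, #2}: assign each demand point to its cheapest open site.
  N1→#2 14, N2→#2 13, N3→#1 19, N4→#1 18, N5→#2 25
  haulage cost 89, fixed 23 → total 112.
Compare {#2}: haulage cost 110 + fixed 12 = 122.
Compare {#1}: haulage cost 126 + fixed 11 = 137.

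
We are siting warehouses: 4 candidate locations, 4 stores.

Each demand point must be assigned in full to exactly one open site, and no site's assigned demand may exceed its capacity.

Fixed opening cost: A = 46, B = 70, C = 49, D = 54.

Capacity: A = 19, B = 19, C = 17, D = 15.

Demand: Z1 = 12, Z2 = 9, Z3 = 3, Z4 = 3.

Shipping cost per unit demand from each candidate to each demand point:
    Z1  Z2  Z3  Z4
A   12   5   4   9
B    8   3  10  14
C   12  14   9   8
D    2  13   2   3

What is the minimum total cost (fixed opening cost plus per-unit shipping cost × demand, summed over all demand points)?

Open {A, D}; cheapest assignment that respects the capacities:
  A (cap 19, load 12): Z2, Z3 — cost 9×5 + 3×4 = 57
  D (cap 15, load 15): Z1, Z4 — cost 12×2 + 3×3 = 33
  Shipping 90, fixed 100 → total 190.
  Any other capacity-feasible assignment to {A, D} ships for at least 90.
Compare {B, D}: its best feasible assignment gives total 214.
Compare {A, C, D}: its best feasible assignment gives total 239.
Every other set of open sites that can feasibly serve all demand totals ≥ 214 even under its best assignment. Minimum: 190.

190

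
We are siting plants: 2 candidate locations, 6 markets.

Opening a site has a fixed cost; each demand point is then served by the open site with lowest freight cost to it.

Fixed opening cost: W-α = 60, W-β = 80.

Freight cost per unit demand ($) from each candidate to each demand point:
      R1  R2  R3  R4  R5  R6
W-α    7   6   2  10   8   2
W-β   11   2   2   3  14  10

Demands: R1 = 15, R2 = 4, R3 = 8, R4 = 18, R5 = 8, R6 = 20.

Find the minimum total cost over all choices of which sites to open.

Open {W-α, W-β}: assign each demand point to its cheapest open site.
  R1→W-α 15×7=105, R2→W-β 4×2=8, R3→W-α 8×2=16, R4→W-β 18×3=54, R5→W-α 8×8=64, R6→W-α 20×2=40
  freight cost 287, fixed 140 → total 427.
Compare {W-α}: freight cost 429 + fixed 60 = 489.
Compare {W-β}: freight cost 555 + fixed 80 = 635.

427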